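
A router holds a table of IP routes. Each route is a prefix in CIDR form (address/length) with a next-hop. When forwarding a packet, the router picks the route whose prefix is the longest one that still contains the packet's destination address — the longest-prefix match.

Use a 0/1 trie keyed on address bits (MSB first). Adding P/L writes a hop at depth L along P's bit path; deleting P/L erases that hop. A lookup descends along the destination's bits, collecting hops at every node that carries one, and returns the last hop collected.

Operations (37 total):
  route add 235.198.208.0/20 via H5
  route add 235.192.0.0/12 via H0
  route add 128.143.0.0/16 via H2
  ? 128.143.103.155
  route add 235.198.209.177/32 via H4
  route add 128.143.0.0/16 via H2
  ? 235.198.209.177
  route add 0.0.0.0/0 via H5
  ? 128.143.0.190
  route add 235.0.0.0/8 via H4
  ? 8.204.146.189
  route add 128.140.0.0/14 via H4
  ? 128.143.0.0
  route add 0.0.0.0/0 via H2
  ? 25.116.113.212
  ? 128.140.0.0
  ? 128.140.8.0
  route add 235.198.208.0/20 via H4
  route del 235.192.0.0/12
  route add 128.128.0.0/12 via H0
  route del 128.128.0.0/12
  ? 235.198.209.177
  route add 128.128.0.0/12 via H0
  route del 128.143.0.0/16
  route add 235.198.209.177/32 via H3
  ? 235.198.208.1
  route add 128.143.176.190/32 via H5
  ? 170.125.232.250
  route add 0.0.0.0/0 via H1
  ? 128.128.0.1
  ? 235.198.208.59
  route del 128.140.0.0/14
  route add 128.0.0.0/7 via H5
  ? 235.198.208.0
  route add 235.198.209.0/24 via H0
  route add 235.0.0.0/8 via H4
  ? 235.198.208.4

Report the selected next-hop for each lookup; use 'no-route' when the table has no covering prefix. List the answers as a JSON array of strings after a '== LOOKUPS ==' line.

Apply in order:
  add 235.198.208.0/20 -> H5 at depth 20
  add 235.192.0.0/12 -> H0 at depth 12
  add 128.143.0.0/16 -> H2 at depth 16
  ? 128.143.103.155  path d0:-→d1:-→d2:-→d3:-→d4:-→d5:-→d6:-→d7:-→d8:-→d9:-→d10:-→d11:-→d12:-→d13:-→d14:-→d15:-→d16:H2  best=H2
  add 235.198.209.177/32 -> H4 at depth 32
  add 128.143.0.0/16 -> H2 at depth 16
  ? 235.198.209.177  path d0:-→d1:-→d2:-→d3:-→d4:-→d5:-→d6:-→d7:-→d8:-→d9:-→d10:-→d11:-→d12:H0→d13:-→d14:-→d15:-→d16:-→d17:-→d18:-→d19:-→d20:H5→d21:-→d22:-→d23:-→d24:-→d25:-→d26:-→d27:-→d28:-→d29:-→d30:-→d31:-→d32:H4  best=H4
  add 0.0.0.0/0 -> H5 at depth 0
  ? 128.143.0.190  path d0:H5→d1:-→d2:-→d3:-→d4:-→d5:-→d6:-→d7:-→d8:-→d9:-→d10:-→d11:-→d12:-→d13:-→d14:-→d15:-→d16:H2  best=H2
  add 235.0.0.0/8 -> H4 at depth 8
  ? 8.204.146.189  path d0:H5  best=H5
  add 128.140.0.0/14 -> H4 at depth 14
  ? 128.143.0.0  path d0:H5→d1:-→d2:-→d3:-→d4:-→d5:-→d6:-→d7:-→d8:-→d9:-→d10:-→d11:-→d12:-→d13:-→d14:H4→d15:-→d16:H2  best=H2
  add 0.0.0.0/0 -> H2 at depth 0
  ? 25.116.113.212  path d0:H2  best=H2
  ? 128.140.0.0  path d0:H2→d1:-→d2:-→d3:-→d4:-→d5:-→d6:-→d7:-→d8:-→d9:-→d10:-→d11:-→d12:-→d13:-→d14:H4  best=H4
  ? 128.140.8.0  path d0:H2→d1:-→d2:-→d3:-→d4:-→d5:-→d6:-→d7:-→d8:-→d9:-→d10:-→d11:-→d12:-→d13:-→d14:H4  best=H4
  add 235.198.208.0/20 -> H4 at depth 20
  del 235.192.0.0/12 (clear depth 12)
  add 128.128.0.0/12 -> H0 at depth 12
  del 128.128.0.0/12 (clear depth 12)
  ? 235.198.209.177  path d0:H2→d1:-→d2:-→d3:-→d4:-→d5:-→d6:-→d7:-→d8:H4→d9:-→d10:-→d11:-→d12:-→d13:-→d14:-→d15:-→d16:-→d17:-→d18:-→d19:-→d20:H4→d21:-→d22:-→d23:-→d24:-→d25:-→d26:-→d27:-→d28:-→d29:-→d30:-→d31:-→d32:H4  best=H4
  add 128.128.0.0/12 -> H0 at depth 12
  del 128.143.0.0/16 (clear depth 16)
  add 235.198.209.177/32 -> H3 at depth 32
  ? 235.198.208.1  path d0:H2→d1:-→d2:-→d3:-→d4:-→d5:-→d6:-→d7:-→d8:H4→d9:-→d10:-→d11:-→d12:-→d13:-→d14:-→d15:-→d16:-→d17:-→d18:-→d19:-→d20:H4→d21:-→d22:-→d23:-  best=H4
  add 128.143.176.190/32 -> H5 at depth 32
  ? 170.125.232.250  path d0:H2→d1:-→d2:-  best=H2
  add 0.0.0.0/0 -> H1 at depth 0
  ? 128.128.0.1  path d0:H1→d1:-→d2:-→d3:-→d4:-→d5:-→d6:-→d7:-→d8:-→d9:-→d10:-→d11:-→d12:H0  best=H0
  ? 235.198.208.59  path d0:H1→d1:-→d2:-→d3:-→d4:-→d5:-→d6:-→d7:-→d8:H4→d9:-→d10:-→d11:-→d12:-→d13:-→d14:-→d15:-→d16:-→d17:-→d18:-→d19:-→d20:H4→d21:-→d22:-→d23:-  best=H4
  del 128.140.0.0/14 (clear depth 14)
  add 128.0.0.0/7 -> H5 at depth 7
  ? 235.198.208.0  path d0:H1→d1:-→d2:-→d3:-→d4:-→d5:-→d6:-→d7:-→d8:H4→d9:-→d10:-→d11:-→d12:-→d13:-→d14:-→d15:-→d16:-→d17:-→d18:-→d19:-→d20:H4→d21:-→d22:-→d23:-  best=H4
  add 235.198.209.0/24 -> H0 at depth 24
  add 235.0.0.0/8 -> H4 at depth 8
  ? 235.198.208.4  path d0:H1→d1:-→d2:-→d3:-→d4:-→d5:-→d6:-→d7:-→d8:H4→d9:-→d10:-→d11:-→d12:-→d13:-→d14:-→d15:-→d16:-→d17:-→d18:-→d19:-→d20:H4→d21:-→d22:-→d23:-  best=H4

== LOOKUPS ==
["H2","H4","H2","H5","H2","H2","H4","H4","H4","H4","H2","H0","H4","H4","H4"]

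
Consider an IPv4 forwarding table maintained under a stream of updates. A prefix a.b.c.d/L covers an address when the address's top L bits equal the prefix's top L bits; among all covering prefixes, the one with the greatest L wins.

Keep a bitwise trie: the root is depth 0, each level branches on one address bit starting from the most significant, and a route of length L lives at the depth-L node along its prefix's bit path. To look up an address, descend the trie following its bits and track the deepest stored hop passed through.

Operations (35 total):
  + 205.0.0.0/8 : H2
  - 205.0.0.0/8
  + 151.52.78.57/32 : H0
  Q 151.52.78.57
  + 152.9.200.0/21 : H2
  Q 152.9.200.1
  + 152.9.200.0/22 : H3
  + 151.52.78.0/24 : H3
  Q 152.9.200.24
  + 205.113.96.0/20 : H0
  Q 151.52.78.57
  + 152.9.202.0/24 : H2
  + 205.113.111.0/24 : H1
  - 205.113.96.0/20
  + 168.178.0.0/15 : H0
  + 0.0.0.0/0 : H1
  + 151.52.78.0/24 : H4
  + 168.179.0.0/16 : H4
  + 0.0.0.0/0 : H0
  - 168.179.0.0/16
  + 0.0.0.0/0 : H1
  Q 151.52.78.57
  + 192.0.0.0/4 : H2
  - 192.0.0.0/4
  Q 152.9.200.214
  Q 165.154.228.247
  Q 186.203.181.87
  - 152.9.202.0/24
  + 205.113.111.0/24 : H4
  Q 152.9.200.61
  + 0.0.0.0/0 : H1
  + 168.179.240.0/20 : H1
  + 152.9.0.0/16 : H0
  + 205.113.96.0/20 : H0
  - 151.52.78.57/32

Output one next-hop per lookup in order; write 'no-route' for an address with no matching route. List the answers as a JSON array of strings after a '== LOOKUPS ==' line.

Process each operation:
  + 205.0.0.0/8 (H2) depth=8
  del 205.0.0.0/8 (clear depth 8)
  + 151.52.78.57/32 (H0) depth=32
  ? 151.52.78.57  path d0:-→d1:-→d2:-→d3:-→d4:-→d5:-→d6:-→d7:-→d8:-→d9:-→d10:-→d11:-→d12:-→d13:-→d14:-→d15:-→d16:-→d17:-→d18:-→d19:-→d20:-→d21:-→d22:-→d23:-→d24:-→d25:-→d26:-→d27:-→d28:-→d29:-→d30:-→d31:-→d32:H0  best=H0
  + 152.9.200.0/21 (H2) depth=21
  ? 152.9.200.1  path d0:-→d1:-→d2:-→d3:-→d4:-→d5:-→d6:-→d7:-→d8:-→d9:-→d10:-→d11:-→d12:-→d13:-→d14:-→d15:-→d16:-→d17:-→d18:-→d19:-→d20:-→d21:H2  best=H2
  + 152.9.200.0/22 (H3) depth=22
  + 151.52.78.0/24 (H3) depth=24
  ? 152.9.200.24  path d0:-→d1:-→d2:-→d3:-→d4:-→d5:-→d6:-→d7:-→d8:-→d9:-→d10:-→d11:-→d12:-→d13:-→d14:-→d15:-→d16:-→d17:-→d18:-→d19:-→d20:-→d21:H2→d22:H3  best=H3
  + 205.113.96.0/20 (H0) depth=20
  ? 151.52.78.57  path d0:-→d1:-→d2:-→d3:-→d4:-→d5:-→d6:-→d7:-→d8:-→d9:-→d10:-→d11:-→d12:-→d13:-→d14:-→d15:-→d16:-→d17:-→d18:-→d19:-→d20:-→d21:-→d22:-→d23:-→d24:H3→d25:-→d26:-→d27:-→d28:-→d29:-→d30:-→d31:-→d32:H0  best=H0
  + 152.9.202.0/24 (H2) depth=24
  + 205.113.111.0/24 (H1) depth=24
  del 205.113.96.0/20 (clear depth 20)
  + 168.178.0.0/15 (H0) depth=15
  + 0.0.0.0/0 (H1) depth=0
  + 151.52.78.0/24 (H4) depth=24
  + 168.179.0.0/16 (H4) depth=16
  + 0.0.0.0/0 (H0) depth=0
  del 168.179.0.0/16 (clear depth 16)
  + 0.0.0.0/0 (H1) depth=0
  ? 151.52.78.57  path d0:H1→d1:-→d2:-→d3:-→d4:-→d5:-→d6:-→d7:-→d8:-→d9:-→d10:-→d11:-→d12:-→d13:-→d14:-→d15:-→d16:-→d17:-→d18:-→d19:-→d20:-→d21:-→d22:-→d23:-→d24:H4→d25:-→d26:-→d27:-→d28:-→d29:-→d30:-→d31:-→d32:H0  best=H0
  + 192.0.0.0/4 (H2) depth=4
  del 192.0.0.0/4 (clear depth 4)
  ? 152.9.200.214  path d0:H1→d1:-→d2:-→d3:-→d4:-→d5:-→d6:-→d7:-→d8:-→d9:-→d10:-→d11:-→d12:-→d13:-→d14:-→d15:-→d16:-→d17:-→d18:-→d19:-→d20:-→d21:H2→d22:H3  best=H3
  ? 165.154.228.247  path d0:H1→d1:-→d2:-→d3:-→d4:-  best=H1
  ? 186.203.181.87  path d0:H1→d1:-→d2:-→d3:-  best=H1
  del 152.9.202.0/24 (clear depth 24)
  + 205.113.111.0/24 (H4) depth=24
  ? 152.9.200.61  path d0:H1→d1:-→d2:-→d3:-→d4:-→d5:-→d6:-→d7:-→d8:-→d9:-→d10:-→d11:-→d12:-→d13:-→d14:-→d15:-→d16:-→d17:-→d18:-→d19:-→d20:-→d21:H2→d22:H3  best=H3
  + 0.0.0.0/0 (H1) depth=0
  + 168.179.240.0/20 (H1) depth=20
  + 152.9.0.0/16 (H0) depth=16
  + 205.113.96.0/20 (H0) depth=20
  del 151.52.78.57/32 (clear depth 32)

== LOOKUPS ==
["H0","H2","H3","H0","H0","H3","H1","H1","H3"]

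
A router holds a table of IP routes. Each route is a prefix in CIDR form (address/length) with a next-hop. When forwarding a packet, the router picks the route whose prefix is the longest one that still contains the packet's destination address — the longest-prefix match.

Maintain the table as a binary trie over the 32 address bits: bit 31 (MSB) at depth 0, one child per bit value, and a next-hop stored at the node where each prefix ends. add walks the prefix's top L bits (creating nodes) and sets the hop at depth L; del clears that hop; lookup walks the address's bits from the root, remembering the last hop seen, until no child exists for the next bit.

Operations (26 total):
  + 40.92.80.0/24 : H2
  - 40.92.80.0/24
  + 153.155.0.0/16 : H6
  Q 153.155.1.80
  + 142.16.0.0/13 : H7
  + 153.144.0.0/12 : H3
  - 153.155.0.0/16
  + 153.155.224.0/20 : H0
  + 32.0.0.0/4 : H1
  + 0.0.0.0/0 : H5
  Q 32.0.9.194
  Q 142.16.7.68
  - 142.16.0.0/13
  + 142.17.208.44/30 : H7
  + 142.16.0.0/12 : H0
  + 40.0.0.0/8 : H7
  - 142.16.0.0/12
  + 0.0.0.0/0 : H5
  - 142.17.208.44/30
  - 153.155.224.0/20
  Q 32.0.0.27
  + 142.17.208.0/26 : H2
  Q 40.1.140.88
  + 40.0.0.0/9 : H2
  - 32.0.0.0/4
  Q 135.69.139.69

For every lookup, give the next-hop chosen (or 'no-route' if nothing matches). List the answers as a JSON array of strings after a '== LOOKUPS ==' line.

Apply in order:
  + 40.92.80.0/24 (H2) depth=24
  - 40.92.80.0/24 clear@24
  + 153.155.0.0/16 (H6) depth=16
  ? 153.155.1.80  path d0:-→d1:-→d2:-→d3:-→d4:-→d5:-→d6:-→d7:-→d8:-→d9:-→d10:-→d11:-→d12:-→d13:-→d14:-→d15:-→d16:H6  best=H6
  + 142.16.0.0/13 (H7) depth=13
  + 153.144.0.0/12 (H3) depth=12
  - 153.155.0.0/16 clear@16
  + 153.155.224.0/20 (H0) depth=20
  + 32.0.0.0/4 (H1) depth=4
  + 0.0.0.0/0 (H5) depth=0
  ? 32.0.9.194  path d0:H5→d1:-→d2:-→d3:-→d4:H1  best=H1
  ? 142.16.7.68  path d0:H5→d1:-→d2:-→d3:-→d4:-→d5:-→d6:-→d7:-→d8:-→d9:-→d10:-→d11:-→d12:-→d13:H7  best=H7
  - 142.16.0.0/13 clear@13
  + 142.17.208.44/30 (H7) depth=30
  + 142.16.0.0/12 (H0) depth=12
  + 40.0.0.0/8 (H7) depth=8
  - 142.16.0.0/12 clear@12
  + 0.0.0.0/0 (H5) depth=0
  - 142.17.208.44/30 clear@30
  - 153.155.224.0/20 clear@20
  ? 32.0.0.27  path d0:H5→d1:-→d2:-→d3:-→d4:H1  best=H1
  + 142.17.208.0/26 (H2) depth=26
  ? 40.1.140.88  path d0:H5→d1:-→d2:-→d3:-→d4:H1→d5:-→d6:-→d7:-→d8:H7→d9:-  best=H7
  + 40.0.0.0/9 (H2) depth=9
  - 32.0.0.0/4 clear@4
  ? 135.69.139.69  path d0:H5→d1:-→d2:-→d3:-→d4:-  best=H5

== LOOKUPS ==
["H6","H1","H7","H1","H7","H5"]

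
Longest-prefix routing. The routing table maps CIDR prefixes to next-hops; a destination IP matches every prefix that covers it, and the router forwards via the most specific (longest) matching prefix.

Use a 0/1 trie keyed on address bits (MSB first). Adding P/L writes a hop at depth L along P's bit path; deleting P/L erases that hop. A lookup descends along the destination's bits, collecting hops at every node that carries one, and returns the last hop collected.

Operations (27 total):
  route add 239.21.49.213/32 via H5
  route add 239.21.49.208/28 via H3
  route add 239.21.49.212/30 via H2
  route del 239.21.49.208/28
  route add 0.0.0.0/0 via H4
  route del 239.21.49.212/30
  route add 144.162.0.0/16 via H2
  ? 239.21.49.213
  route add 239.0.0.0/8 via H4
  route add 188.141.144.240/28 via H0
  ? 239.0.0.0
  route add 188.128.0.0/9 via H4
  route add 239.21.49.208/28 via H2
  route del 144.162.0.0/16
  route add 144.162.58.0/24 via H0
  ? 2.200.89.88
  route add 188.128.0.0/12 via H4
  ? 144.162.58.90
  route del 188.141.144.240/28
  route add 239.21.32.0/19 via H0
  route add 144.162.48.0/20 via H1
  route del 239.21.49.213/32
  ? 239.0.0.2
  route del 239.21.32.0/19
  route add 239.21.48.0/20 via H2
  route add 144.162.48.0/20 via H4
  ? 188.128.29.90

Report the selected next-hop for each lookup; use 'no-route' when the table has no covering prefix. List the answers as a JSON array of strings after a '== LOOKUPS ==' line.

Trace:
  add 239.21.49.213/32 -> H5 at depth 32
  add 239.21.49.208/28 -> H3 at depth 28
  add 239.21.49.212/30 -> H2 at depth 30
  - 239.21.49.208/28 clear@28
  add 0.0.0.0/0 -> H4 at depth 0
  - 239.21.49.212/30 clear@30
  add 144.162.0.0/16 -> H2 at depth 16
  ? 239.21.49.213  path d0:H4→d1:-→d2:-→d3:-→d4:-→d5:-→d6:-→d7:-→d8:-→d9:-→d10:-→d11:-→d12:-→d13:-→d14:-→d15:-→d16:-→d17:-→d18:-→d19:-→d20:-→d21:-→d22:-→d23:-→d24:-→d25:-→d26:-→d27:-→d28:-→d29:-→d30:-→d31:-→d32:H5  best=H5
  add 239.0.0.0/8 -> H4 at depth 8
  add 188.141.144.240/28 -> H0 at depth 28
  ? 239.0.0.0  path d0:H4→d1:-→d2:-→d3:-→d4:-→d5:-→d6:-→d7:-→d8:H4→d9:-→d10:-→d11:-  best=H4
  add 188.128.0.0/9 -> H4 at depth 9
  add 239.21.49.208/28 -> H2 at depth 28
  - 144.162.0.0/16 clear@16
  add 144.162.58.0/24 -> H0 at depth 24
  ? 2.200.89.88  path d0:H4  best=H4
  add 188.128.0.0/12 -> H4 at depth 12
  ? 144.162.58.90  path d0:H4→d1:-→d2:-→d3:-→d4:-→d5:-→d6:-→d7:-→d8:-→d9:-→d10:-→d11:-→d12:-→d13:-→d14:-→d15:-→d16:-→d17:-→d18:-→d19:-→d20:-→d21:-→d22:-→d23:-→d24:H0  best=H0
  - 188.141.144.240/28 clear@28
  add 239.21.32.0/19 -> H0 at depth 19
  add 144.162.48.0/20 -> H1 at depth 20
  - 239.21.49.213/32 clear@32
  ? 239.0.0.2  path d0:H4→d1:-→d2:-→d3:-→d4:-→d5:-→d6:-→d7:-→d8:H4→d9:-→d10:-→d11:-  best=H4
  - 239.21.32.0/19 clear@19
  add 239.21.48.0/20 -> H2 at depth 20
  add 144.162.48.0/20 -> H4 at depth 20
  ? 188.128.29.90  path d0:H4→d1:-→d2:-→d3:-→d4:-→d5:-→d6:-→d7:-→d8:-→d9:H4→d10:-→d11:-→d12:H4  best=H4

== LOOKUPS ==
["H5","H4","H4","H0","H4","H4"]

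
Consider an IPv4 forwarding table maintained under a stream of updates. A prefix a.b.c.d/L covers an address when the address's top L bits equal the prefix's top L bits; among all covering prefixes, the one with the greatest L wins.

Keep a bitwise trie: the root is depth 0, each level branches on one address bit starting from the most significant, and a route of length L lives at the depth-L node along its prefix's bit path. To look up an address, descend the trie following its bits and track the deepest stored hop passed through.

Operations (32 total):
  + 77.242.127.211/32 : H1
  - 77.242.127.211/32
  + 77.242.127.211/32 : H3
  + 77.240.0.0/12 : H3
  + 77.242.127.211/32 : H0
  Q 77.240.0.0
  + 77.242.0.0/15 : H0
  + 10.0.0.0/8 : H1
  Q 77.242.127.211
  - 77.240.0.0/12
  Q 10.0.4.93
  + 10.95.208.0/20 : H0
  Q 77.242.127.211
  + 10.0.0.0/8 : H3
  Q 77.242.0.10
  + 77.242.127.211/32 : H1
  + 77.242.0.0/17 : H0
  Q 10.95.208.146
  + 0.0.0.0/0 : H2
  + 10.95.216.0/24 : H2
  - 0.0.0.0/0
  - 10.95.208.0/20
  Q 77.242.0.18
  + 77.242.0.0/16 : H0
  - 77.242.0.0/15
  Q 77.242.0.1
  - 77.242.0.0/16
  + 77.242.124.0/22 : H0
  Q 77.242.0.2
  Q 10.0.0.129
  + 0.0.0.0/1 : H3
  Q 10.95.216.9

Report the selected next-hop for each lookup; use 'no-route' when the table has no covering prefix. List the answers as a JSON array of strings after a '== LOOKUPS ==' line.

Apply in order:
  + 77.242.127.211/32 (H1) depth=32
  - 77.242.127.211/32 clear@32
  + 77.242.127.211/32 (H3) depth=32
  + 77.240.0.0/12 (H3) depth=12
  + 77.242.127.211/32 (H0) depth=32
  Q 77.240.0.0: descend 01001101111100 ; hops seen [H3] ; pick H3
  + 77.242.0.0/15 (H0) depth=15
  + 10.0.0.0/8 (H1) depth=8
  Q 77.242.127.211: descend 01001101111100100111111111010011 ; hops seen [H3,H0,H0] ; pick H0
  - 77.240.0.0/12 clear@12
  Q 10.0.4.93: descend 00001010 ; hops seen [H1] ; pick H1
  + 10.95.208.0/20 (H0) depth=20
  Q 77.242.127.211: descend 01001101111100100111111111010011 ; hops seen [H0,H0] ; pick H0
  + 10.0.0.0/8 (H3) depth=8
  Q 77.242.0.10: descend 01001101111100100 ; hops seen [H0] ; pick H0
  + 77.242.127.211/32 (H1) depth=32
  + 77.242.0.0/17 (H0) depth=17
  Q 10.95.208.146: descend 00001010010111111101 ; hops seen [H3,H0] ; pick H0
  + 0.0.0.0/0 (H2) depth=0
  + 10.95.216.0/24 (H2) depth=24
  - 0.0.0.0/0 clear@0
  - 10.95.208.0/20 clear@20
  Q 77.242.0.18: descend 01001101111100100 ; hops seen [H0,H0] ; pick H0
  + 77.242.0.0/16 (H0) depth=16
  - 77.242.0.0/15 clear@15
  Q 77.242.0.1: descend 01001101111100100 ; hops seen [H0,H0] ; pick H0
  - 77.242.0.0/16 clear@16
  + 77.242.124.0/22 (H0) depth=22
  Q 77.242.0.2: descend 01001101111100100 ; hops seen [H0] ; pick H0
  Q 10.0.0.129: descend 000010100 ; hops seen [H3] ; pick H3
  + 0.0.0.0/1 (H3) depth=1
  Q 10.95.216.9: descend 000010100101111111011000 ; hops seen [H3,H3,H2] ; pick H2

== LOOKUPS ==
["H3","H0","H1","H0","H0","H0","H0","H0","H0","H3","H2"]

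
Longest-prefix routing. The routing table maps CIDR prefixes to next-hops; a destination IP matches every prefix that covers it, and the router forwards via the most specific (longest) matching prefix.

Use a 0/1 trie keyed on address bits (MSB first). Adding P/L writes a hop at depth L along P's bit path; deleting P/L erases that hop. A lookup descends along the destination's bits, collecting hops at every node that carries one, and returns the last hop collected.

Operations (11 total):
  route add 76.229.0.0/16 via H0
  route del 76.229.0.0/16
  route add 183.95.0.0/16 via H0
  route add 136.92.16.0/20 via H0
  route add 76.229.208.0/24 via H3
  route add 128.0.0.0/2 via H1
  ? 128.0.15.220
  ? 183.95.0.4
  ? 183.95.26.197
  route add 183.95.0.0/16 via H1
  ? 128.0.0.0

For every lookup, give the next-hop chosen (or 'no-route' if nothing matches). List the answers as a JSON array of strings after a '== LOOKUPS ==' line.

Apply in order:
  + 76.229.0.0/16 (H0) depth=16
  - 76.229.0.0/16 clear@16
  + 183.95.0.0/16 (H0) depth=16
  + 136.92.16.0/20 (H0) depth=20
  + 76.229.208.0/24 (H3) depth=24
  + 128.0.0.0/2 (H1) depth=2
  ? 128.0.15.220  path d0:-→d1:-→d2:H1→d3:-→d4:-  best=H1
  ? 183.95.0.4  path d0:-→d1:-→d2:H1→d3:-→d4:-→d5:-→d6:-→d7:-→d8:-→d9:-→d10:-→d11:-→d12:-→d13:-→d14:-→d15:-→d16:H0  best=H0
  ? 183.95.26.197  path d0:-→d1:-→d2:H1→d3:-→d4:-→d5:-→d6:-→d7:-→d8:-→d9:-→d10:-→d11:-→d12:-→d13:-→d14:-→d15:-→d16:H0  best=H0
  + 183.95.0.0/16 (H1) depth=16
  ? 128.0.0.0  path d0:-→d1:-→d2:H1→d3:-→d4:-  best=H1

== LOOKUPS ==
["H1","H0","H0","H1"]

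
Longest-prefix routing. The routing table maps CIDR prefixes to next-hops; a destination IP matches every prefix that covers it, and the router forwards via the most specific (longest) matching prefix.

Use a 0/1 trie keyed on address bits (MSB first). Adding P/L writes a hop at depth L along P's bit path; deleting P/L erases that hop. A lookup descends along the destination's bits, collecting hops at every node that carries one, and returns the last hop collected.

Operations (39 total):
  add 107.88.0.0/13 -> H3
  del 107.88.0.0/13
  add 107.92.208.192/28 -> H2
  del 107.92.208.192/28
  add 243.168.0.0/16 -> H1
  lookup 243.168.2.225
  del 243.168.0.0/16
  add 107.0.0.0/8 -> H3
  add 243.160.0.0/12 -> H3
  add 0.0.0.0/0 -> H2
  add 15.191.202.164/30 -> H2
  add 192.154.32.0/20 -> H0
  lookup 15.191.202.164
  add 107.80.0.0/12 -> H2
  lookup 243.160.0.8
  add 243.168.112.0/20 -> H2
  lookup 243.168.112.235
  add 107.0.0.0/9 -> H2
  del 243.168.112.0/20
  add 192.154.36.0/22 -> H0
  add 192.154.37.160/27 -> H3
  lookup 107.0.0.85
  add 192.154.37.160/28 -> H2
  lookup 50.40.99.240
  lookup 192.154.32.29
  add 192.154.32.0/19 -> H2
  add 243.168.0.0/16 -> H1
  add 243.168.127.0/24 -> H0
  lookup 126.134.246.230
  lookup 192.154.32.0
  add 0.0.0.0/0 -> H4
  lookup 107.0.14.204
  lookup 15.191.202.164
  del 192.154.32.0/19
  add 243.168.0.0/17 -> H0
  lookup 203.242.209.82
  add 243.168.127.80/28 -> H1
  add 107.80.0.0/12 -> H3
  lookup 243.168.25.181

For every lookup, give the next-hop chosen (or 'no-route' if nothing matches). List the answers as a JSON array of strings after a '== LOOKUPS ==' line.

Apply in order:
  add 107.88.0.0/13 -> H3 at depth 13
  - 107.88.0.0/13 clear@13
  add 107.92.208.192/28 -> H2 at depth 28
  - 107.92.208.192/28 clear@28
  add 243.168.0.0/16 -> H1 at depth 16
  ? 243.168.2.225  path d0:-→d1:-→d2:-→d3:-→d4:-→d5:-→d6:-→d7:-→d8:-→d9:-→d10:-→d11:-→d12:-→d13:-→d14:-→d15:-→d16:H1  best=H1
  - 243.168.0.0/16 clear@16
  add 107.0.0.0/8 -> H3 at depth 8
  add 243.160.0.0/12 -> H3 at depth 12
  add 0.0.0.0/0 -> H2 at depth 0
  add 15.191.202.164/30 -> H2 at depth 30
  add 192.154.32.0/20 -> H0 at depth 20
  ? 15.191.202.164  path d0:H2→d1:-→d2:-→d3:-→d4:-→d5:-→d6:-→d7:-→d8:-→d9:-→d10:-→d11:-→d12:-→d13:-→d14:-→d15:-→d16:-→d17:-→d18:-→d19:-→d20:-→d21:-→d22:-→d23:-→d24:-→d25:-→d26:-→d27:-→d28:-→d29:-→d30:H2  best=H2
  add 107.80.0.0/12 -> H2 at depth 12
  ? 243.160.0.8  path d0:H2→d1:-→d2:-→d3:-→d4:-→d5:-→d6:-→d7:-→d8:-→d9:-→d10:-→d11:-→d12:H3  best=H3
  add 243.168.112.0/20 -> H2 at depth 20
  ? 243.168.112.235  path d0:H2→d1:-→d2:-→d3:-→d4:-→d5:-→d6:-→d7:-→d8:-→d9:-→d10:-→d11:-→d12:H3→d13:-→d14:-→d15:-→d16:-→d17:-→d18:-→d19:-→d20:H2  best=H2
  add 107.0.0.0/9 -> H2 at depth 9
  - 243.168.112.0/20 clear@20
  add 192.154.36.0/22 -> H0 at depth 22
  add 192.154.37.160/27 -> H3 at depth 27
  ? 107.0.0.85  path d0:H2→d1:-→d2:-→d3:-→d4:-→d5:-→d6:-→d7:-→d8:H3→d9:H2  best=H2
  add 192.154.37.160/28 -> H2 at depth 28
  ? 50.40.99.240  path d0:H2→d1:-→d2:-  best=H2
  ? 192.154.32.29  path d0:H2→d1:-→d2:-→d3:-→d4:-→d5:-→d6:-→d7:-→d8:-→d9:-→d10:-→d11:-→d12:-→d13:-→d14:-→d15:-→d16:-→d17:-→d18:-→d19:-→d20:H0→d21:-  best=H0
  add 192.154.32.0/19 -> H2 at depth 19
  add 243.168.0.0/16 -> H1 at depth 16
  add 243.168.127.0/24 -> H0 at depth 24
  ? 126.134.246.230  path d0:H2→d1:-→d2:-→d3:-  best=H2
  ? 192.154.32.0  path d0:H2→d1:-→d2:-→d3:-→d4:-→d5:-→d6:-→d7:-→d8:-→d9:-→d10:-→d11:-→d12:-→d13:-→d14:-→d15:-→d16:-→d17:-→d18:-→d19:H2→d20:H0→d21:-  best=H0
  add 0.0.0.0/0 -> H4 at depth 0
  ? 107.0.14.204  path d0:H4→d1:-→d2:-→d3:-→d4:-→d5:-→d6:-→d7:-→d8:H3→d9:H2  best=H2
  ? 15.191.202.164  path d0:H4→d1:-→d2:-→d3:-→d4:-→d5:-→d6:-→d7:-→d8:-→d9:-→d10:-→d11:-→d12:-→d13:-→d14:-→d15:-→d16:-→d17:-→d18:-→d19:-→d20:-→d21:-→d22:-→d23:-→d24:-→d25:-→d26:-→d27:-→d28:-→d29:-→d30:H2  best=H2
  - 192.154.32.0/19 clear@19
  add 243.168.0.0/17 -> H0 at depth 17
  ? 203.242.209.82  path d0:H4→d1:-→d2:-→d3:-→d4:-  best=H4
  add 243.168.127.80/28 -> H1 at depth 28
  add 107.80.0.0/12 -> H3 at depth 12
  ? 243.168.25.181  path d0:H4→d1:-→d2:-→d3:-→d4:-→d5:-→d6:-→d7:-→d8:-→d9:-→d10:-→d11:-→d12:H3→d13:-→d14:-→d15:-→d16:H1→d17:H0  best=H0

== LOOKUPS ==
["H1","H2","H3","H2","H2","H2","H0","H2","H0","H2","H2","H4","H0"]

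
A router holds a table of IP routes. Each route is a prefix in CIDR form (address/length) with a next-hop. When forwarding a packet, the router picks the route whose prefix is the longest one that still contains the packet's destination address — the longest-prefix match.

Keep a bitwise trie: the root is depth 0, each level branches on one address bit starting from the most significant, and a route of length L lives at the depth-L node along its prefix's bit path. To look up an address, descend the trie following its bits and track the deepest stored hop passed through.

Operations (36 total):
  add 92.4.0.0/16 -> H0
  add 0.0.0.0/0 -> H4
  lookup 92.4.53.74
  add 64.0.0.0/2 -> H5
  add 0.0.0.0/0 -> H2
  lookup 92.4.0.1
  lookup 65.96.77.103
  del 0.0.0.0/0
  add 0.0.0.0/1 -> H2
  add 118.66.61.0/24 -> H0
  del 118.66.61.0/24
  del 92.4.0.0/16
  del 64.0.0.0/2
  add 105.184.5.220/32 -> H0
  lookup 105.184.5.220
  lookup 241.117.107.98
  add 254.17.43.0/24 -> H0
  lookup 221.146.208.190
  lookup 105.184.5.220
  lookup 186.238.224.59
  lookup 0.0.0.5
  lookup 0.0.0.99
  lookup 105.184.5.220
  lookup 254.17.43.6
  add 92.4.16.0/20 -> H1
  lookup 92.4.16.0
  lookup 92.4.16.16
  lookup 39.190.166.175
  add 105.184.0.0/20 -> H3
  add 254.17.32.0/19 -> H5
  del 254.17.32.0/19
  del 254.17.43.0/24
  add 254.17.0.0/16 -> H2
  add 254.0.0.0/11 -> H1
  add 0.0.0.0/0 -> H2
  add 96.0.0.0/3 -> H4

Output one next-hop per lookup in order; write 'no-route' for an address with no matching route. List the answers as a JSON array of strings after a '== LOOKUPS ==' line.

Trace:
  + 92.4.0.0/16 (H0) depth=16
  + 0.0.0.0/0 (H4) depth=0
  lookup 92.4.53.74: bits 0101110000000100 walk d0:H4→d1:-→d2:-→d3:-→d4:-→d5:-→d6:-→d7:-→d8:-→d9:-→d10:-→d11:-→d12:-→d13:-→d14:-→d15:-→d16:H0 -> H0
  + 64.0.0.0/2 (H5) depth=2
  + 0.0.0.0/0 (H2) depth=0
  lookup 92.4.0.1: bits 0101110000000100 walk d0:H2→d1:-→d2:H5→d3:-→d4:-→d5:-→d6:-→d7:-→d8:-→d9:-→d10:-→d11:-→d12:-→d13:-→d14:-→d15:-→d16:H0 -> H0
  lookup 65.96.77.103: bits 010 walk d0:H2→d1:-→d2:H5→d3:- -> H5
  del 0.0.0.0/0 (clear depth 0)
  + 0.0.0.0/1 (H2) depth=1
  + 118.66.61.0/24 (H0) depth=24
  del 118.66.61.0/24 (clear depth 24)
  del 92.4.0.0/16 (clear depth 16)
  del 64.0.0.0/2 (clear depth 2)
  + 105.184.5.220/32 (H0) depth=32
  lookup 105.184.5.220: bits 01101001101110000000010111011100 walk d0:-→d1:H2→d2:-→d3:-→d4:-→d5:-→d6:-→d7:-→d8:-→d9:-→d10:-→d11:-→d12:-→d13:-→d14:-→d15:-→d16:-→d17:-→d18:-→d19:-→d20:-→d21:-→d22:-→d23:-→d24:-→d25:-→d26:-→d27:-→d28:-→d29:-→d30:-→d31:-→d32:H0 -> H0
  lookup 241.117.107.98: bits ε walk d0:- -> no-route
  + 254.17.43.0/24 (H0) depth=24
  lookup 221.146.208.190: bits 11 walk d0:-→d1:-→d2:- -> no-route
  lookup 105.184.5.220: bits 01101001101110000000010111011100 walk d0:-→d1:H2→d2:-→d3:-→d4:-→d5:-→d6:-→d7:-→d8:-→d9:-→d10:-→d11:-→d12:-→d13:-→d14:-→d15:-→d16:-→d17:-→d18:-→d19:-→d20:-→d21:-→d22:-→d23:-→d24:-→d25:-→d26:-→d27:-→d28:-→d29:-→d30:-→d31:-→d32:H0 -> H0
  lookup 186.238.224.59: bits 1 walk d0:-→d1:- -> no-route
  lookup 0.0.0.5: bits 0 walk d0:-→d1:H2 -> H2
  lookup 0.0.0.99: bits 0 walk d0:-→d1:H2 -> H2
  lookup 105.184.5.220: bits 01101001101110000000010111011100 walk d0:-→d1:H2→d2:-→d3:-→d4:-→d5:-→d6:-→d7:-→d8:-→d9:-→d10:-→d11:-→d12:-→d13:-→d14:-→d15:-→d16:-→d17:-→d18:-→d19:-→d20:-→d21:-→d22:-→d23:-→d24:-→d25:-→d26:-→d27:-→d28:-→d29:-→d30:-→d31:-→d32:H0 -> H0
  lookup 254.17.43.6: bits 111111100001000100101011 walk d0:-→d1:-→d2:-→d3:-→d4:-→d5:-→d6:-→d7:-→d8:-→d9:-→d10:-→d11:-→d12:-→d13:-→d14:-→d15:-→d16:-→d17:-→d18:-→d19:-→d20:-→d21:-→d22:-→d23:-→d24:H0 -> H0
  + 92.4.16.0/20 (H1) depth=20
  lookup 92.4.16.0: bits 01011100000001000001 walk d0:-→d1:H2→d2:-→d3:-→d4:-→d5:-→d6:-→d7:-→d8:-→d9:-→d10:-→d11:-→d12:-→d13:-→d14:-→d15:-→d16:-→d17:-→d18:-→d19:-→d20:H1 -> H1
  lookup 92.4.16.16: bits 01011100000001000001 walk d0:-→d1:H2→d2:-→d3:-→d4:-→d5:-→d6:-→d7:-→d8:-→d9:-→d10:-→d11:-→d12:-→d13:-→d14:-→d15:-→d16:-→d17:-→d18:-→d19:-→d20:H1 -> H1
  lookup 39.190.166.175: bits 0 walk d0:-→d1:H2 -> H2
  + 105.184.0.0/20 (H3) depth=20
  + 254.17.32.0/19 (H5) depth=19
  del 254.17.32.0/19 (clear depth 19)
  del 254.17.43.0/24 (clear depth 24)
  + 254.17.0.0/16 (H2) depth=16
  + 254.0.0.0/11 (H1) depth=11
  + 0.0.0.0/0 (H2) depth=0
  + 96.0.0.0/3 (H4) depth=3

== LOOKUPS ==
["H0","H0","H5","H0","no-route","no-route","H0","no-route","H2","H2","H0","H0","H1","H1","H2"]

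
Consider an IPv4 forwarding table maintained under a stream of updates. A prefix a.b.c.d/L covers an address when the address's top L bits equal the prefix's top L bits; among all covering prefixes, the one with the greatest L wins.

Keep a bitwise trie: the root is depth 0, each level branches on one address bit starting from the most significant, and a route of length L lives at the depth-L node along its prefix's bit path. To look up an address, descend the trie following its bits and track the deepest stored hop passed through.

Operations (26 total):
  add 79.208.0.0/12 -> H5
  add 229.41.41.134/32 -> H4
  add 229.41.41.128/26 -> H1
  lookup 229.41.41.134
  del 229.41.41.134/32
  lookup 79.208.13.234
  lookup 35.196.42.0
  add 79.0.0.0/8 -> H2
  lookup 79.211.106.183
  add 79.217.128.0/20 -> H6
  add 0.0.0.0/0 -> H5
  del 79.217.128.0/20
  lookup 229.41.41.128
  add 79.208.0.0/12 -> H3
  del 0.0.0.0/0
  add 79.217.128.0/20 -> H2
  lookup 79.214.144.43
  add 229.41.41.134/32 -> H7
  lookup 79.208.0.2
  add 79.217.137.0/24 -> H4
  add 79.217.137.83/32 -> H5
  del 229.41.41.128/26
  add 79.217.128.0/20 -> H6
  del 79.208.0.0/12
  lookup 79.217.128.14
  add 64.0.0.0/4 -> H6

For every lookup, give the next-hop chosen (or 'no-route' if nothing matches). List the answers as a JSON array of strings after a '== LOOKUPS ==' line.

Apply in order:
  + 79.208.0.0/12 (H5) depth=12
  + 229.41.41.134/32 (H4) depth=32
  + 229.41.41.128/26 (H1) depth=26
  ? 229.41.41.134  path d0:-→d1:-→d2:-→d3:-→d4:-→d5:-→d6:-→d7:-→d8:-→d9:-→d10:-→d11:-→d12:-→d13:-→d14:-→d15:-→d16:-→d17:-→d18:-→d19:-→d20:-→d21:-→d22:-→d23:-→d24:-→d25:-→d26:H1→d27:-→d28:-→d29:-→d30:-→d31:-→d32:H4  best=H4
  del 229.41.41.134/32 (clear depth 32)
  ? 79.208.13.234  path d0:-→d1:-→d2:-→d3:-→d4:-→d5:-→d6:-→d7:-→d8:-→d9:-→d10:-→d11:-→d12:H5  best=H5
  ? 35.196.42.0  path d0:-→d1:-  best=no-route
  + 79.0.0.0/8 (H2) depth=8
  ? 79.211.106.183  path d0:-→d1:-→d2:-→d3:-→d4:-→d5:-→d6:-→d7:-→d8:H2→d9:-→d10:-→d11:-→d12:H5  best=H5
  + 79.217.128.0/20 (H6) depth=20
  + 0.0.0.0/0 (H5) depth=0
  del 79.217.128.0/20 (clear depth 20)
  ? 229.41.41.128  path d0:H5→d1:-→d2:-→d3:-→d4:-→d5:-→d6:-→d7:-→d8:-→d9:-→d10:-→d11:-→d12:-→d13:-→d14:-→d15:-→d16:-→d17:-→d18:-→d19:-→d20:-→d21:-→d22:-→d23:-→d24:-→d25:-→d26:H1→d27:-→d28:-→d29:-  best=H1
  + 79.208.0.0/12 (H3) depth=12
  del 0.0.0.0/0 (clear depth 0)
  + 79.217.128.0/20 (H2) depth=20
  ? 79.214.144.43  path d0:-→d1:-→d2:-→d3:-→d4:-→d5:-→d6:-→d7:-→d8:H2→d9:-→d10:-→d11:-→d12:H3  best=H3
  + 229.41.41.134/32 (H7) depth=32
  ? 79.208.0.2  path d0:-→d1:-→d2:-→d3:-→d4:-→d5:-→d6:-→d7:-→d8:H2→d9:-→d10:-→d11:-→d12:H3  best=H3
  + 79.217.137.0/24 (H4) depth=24
  + 79.217.137.83/32 (H5) depth=32
  del 229.41.41.128/26 (clear depth 26)
  + 79.217.128.0/20 (H6) depth=20
  del 79.208.0.0/12 (clear depth 12)
  ? 79.217.128.14  path d0:-→d1:-→d2:-→d3:-→d4:-→d5:-→d6:-→d7:-→d8:H2→d9:-→d10:-→d11:-→d12:-→d13:-→d14:-→d15:-→d16:-→d17:-→d18:-→d19:-→d20:H6  best=H6
  + 64.0.0.0/4 (H6) depth=4

== LOOKUPS ==
["H4","H5","no-route","H5","H1","H3","H3","H6"]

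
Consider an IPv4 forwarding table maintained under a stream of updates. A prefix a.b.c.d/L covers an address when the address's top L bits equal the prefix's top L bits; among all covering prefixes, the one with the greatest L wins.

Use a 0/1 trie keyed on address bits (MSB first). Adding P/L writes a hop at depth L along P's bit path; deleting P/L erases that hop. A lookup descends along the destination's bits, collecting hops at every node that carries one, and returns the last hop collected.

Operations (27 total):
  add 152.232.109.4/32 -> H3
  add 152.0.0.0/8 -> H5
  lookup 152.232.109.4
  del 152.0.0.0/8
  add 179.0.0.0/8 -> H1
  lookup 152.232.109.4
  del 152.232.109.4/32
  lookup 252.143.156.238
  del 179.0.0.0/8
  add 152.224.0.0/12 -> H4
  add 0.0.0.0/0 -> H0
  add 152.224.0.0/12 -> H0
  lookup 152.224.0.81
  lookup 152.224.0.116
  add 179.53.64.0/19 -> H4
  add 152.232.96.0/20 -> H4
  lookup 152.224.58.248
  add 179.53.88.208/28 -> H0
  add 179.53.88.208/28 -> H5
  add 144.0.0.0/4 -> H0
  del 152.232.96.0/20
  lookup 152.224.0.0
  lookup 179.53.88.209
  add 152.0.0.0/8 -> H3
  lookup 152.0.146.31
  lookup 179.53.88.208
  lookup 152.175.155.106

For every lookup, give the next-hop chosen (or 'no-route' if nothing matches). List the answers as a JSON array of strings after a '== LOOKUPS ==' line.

Process each operation:
  add 152.232.109.4/32 -> H3 at depth 32
  add 152.0.0.0/8 -> H5 at depth 8
  ? 152.232.109.4  path d0:-→d1:-→d2:-→d3:-→d4:-→d5:-→d6:-→d7:-→d8:H5→d9:-→d10:-→d11:-→d12:-→d13:-→d14:-→d15:-→d16:-→d17:-→d18:-→d19:-→d20:-→d21:-→d22:-→d23:-→d24:-→d25:-→d26:-→d27:-→d28:-→d29:-→d30:-→d31:-→d32:H3  best=H3
  - 152.0.0.0/8 clear@8
  add 179.0.0.0/8 -> H1 at depth 8
  ? 152.232.109.4  path d0:-→d1:-→d2:-→d3:-→d4:-→d5:-→d6:-→d7:-→d8:-→d9:-→d10:-→d11:-→d12:-→d13:-→d14:-→d15:-→d16:-→d17:-→d18:-→d19:-→d20:-→d21:-→d22:-→d23:-→d24:-→d25:-→d26:-→d27:-→d28:-→d29:-→d30:-→d31:-→d32:H3  best=H3
  - 152.232.109.4/32 clear@32
  ? 252.143.156.238  path d0:-→d1:-  best=no-route
  - 179.0.0.0/8 clear@8
  add 152.224.0.0/12 -> H4 at depth 12
  add 0.0.0.0/0 -> H0 at depth 0
  add 152.224.0.0/12 -> H0 at depth 12
  ? 152.224.0.81  path d0:H0→d1:-→d2:-→d3:-→d4:-→d5:-→d6:-→d7:-→d8:-→d9:-→d10:-→d11:-→d12:H0  best=H0
  ? 152.224.0.116  path d0:H0→d1:-→d2:-→d3:-→d4:-→d5:-→d6:-→d7:-→d8:-→d9:-→d10:-→d11:-→d12:H0  best=H0
  add 179.53.64.0/19 -> H4 at depth 19
  add 152.232.96.0/20 -> H4 at depth 20
  ? 152.224.58.248  path d0:H0→d1:-→d2:-→d3:-→d4:-→d5:-→d6:-→d7:-→d8:-→d9:-→d10:-→d11:-→d12:H0  best=H0
  add 179.53.88.208/28 -> H0 at depth 28
  add 179.53.88.208/28 -> H5 at depth 28
  add 144.0.0.0/4 -> H0 at depth 4
  - 152.232.96.0/20 clear@20
  ? 152.224.0.0  path d0:H0→d1:-→d2:-→d3:-→d4:H0→d5:-→d6:-→d7:-→d8:-→d9:-→d10:-→d11:-→d12:H0  best=H0
  ? 179.53.88.209  path d0:H0→d1:-→d2:-→d3:-→d4:-→d5:-→d6:-→d7:-→d8:-→d9:-→d10:-→d11:-→d12:-→d13:-→d14:-→d15:-→d16:-→d17:-→d18:-→d19:H4→d20:-→d21:-→d22:-→d23:-→d24:-→d25:-→d26:-→d27:-→d28:H5  best=H5
  add 152.0.0.0/8 -> H3 at depth 8
  ? 152.0.146.31  path d0:H0→d1:-→d2:-→d3:-→d4:H0→d5:-→d6:-→d7:-→d8:H3  best=H3
  ? 179.53.88.208  path d0:H0→d1:-→d2:-→d3:-→d4:-→d5:-→d6:-→d7:-→d8:-→d9:-→d10:-→d11:-→d12:-→d13:-→d14:-→d15:-→d16:-→d17:-→d18:-→d19:H4→d20:-→d21:-→d22:-→d23:-→d24:-→d25:-→d26:-→d27:-→d28:H5  best=H5
  ? 152.175.155.106  path d0:H0→d1:-→d2:-→d3:-→d4:H0→d5:-→d6:-→d7:-→d8:H3→d9:-  best=H3

== LOOKUPS ==
["H3","H3","no-route","H0","H0","H0","H0","H5","H3","H5","H3"]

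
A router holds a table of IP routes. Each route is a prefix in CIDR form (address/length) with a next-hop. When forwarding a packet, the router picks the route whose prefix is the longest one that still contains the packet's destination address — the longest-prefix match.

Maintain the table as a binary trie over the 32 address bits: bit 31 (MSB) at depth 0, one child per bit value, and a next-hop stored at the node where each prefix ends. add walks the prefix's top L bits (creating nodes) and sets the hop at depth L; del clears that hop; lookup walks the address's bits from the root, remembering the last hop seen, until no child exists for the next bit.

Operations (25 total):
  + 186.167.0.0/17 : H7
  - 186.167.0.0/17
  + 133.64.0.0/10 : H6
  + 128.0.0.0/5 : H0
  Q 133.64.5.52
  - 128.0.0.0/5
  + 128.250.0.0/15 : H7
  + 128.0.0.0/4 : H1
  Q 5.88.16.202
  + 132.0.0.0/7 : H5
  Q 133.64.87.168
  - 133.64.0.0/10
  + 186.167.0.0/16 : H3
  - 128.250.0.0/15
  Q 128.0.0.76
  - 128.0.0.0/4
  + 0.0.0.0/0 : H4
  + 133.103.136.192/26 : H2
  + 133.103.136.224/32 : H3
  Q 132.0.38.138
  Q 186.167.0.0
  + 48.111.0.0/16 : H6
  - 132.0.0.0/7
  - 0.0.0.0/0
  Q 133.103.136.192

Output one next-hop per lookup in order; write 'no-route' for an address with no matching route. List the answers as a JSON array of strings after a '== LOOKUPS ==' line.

Apply in order:
  add 186.167.0.0/17 -> H7 at depth 17
  del 186.167.0.0/17 (clear depth 17)
  add 133.64.0.0/10 -> H6 at depth 10
  add 128.0.0.0/5 -> H0 at depth 5
  lookup 133.64.5.52: bits 1000010101 walk d0:-→d1:-→d2:-→d3:-→d4:-→d5:H0→d6:-→d7:-→d8:-→d9:-→d10:H6 -> H6
  del 128.0.0.0/5 (clear depth 5)
  add 128.250.0.0/15 -> H7 at depth 15
  add 128.0.0.0/4 -> H1 at depth 4
  lookup 5.88.16.202: bits ε walk d0:- -> no-route
  add 132.0.0.0/7 -> H5 at depth 7
  lookup 133.64.87.168: bits 1000010101 walk d0:-→d1:-→d2:-→d3:-→d4:H1→d5:-→d6:-→d7:H5→d8:-→d9:-→d10:H6 -> H6
  del 133.64.0.0/10 (clear depth 10)
  add 186.167.0.0/16 -> H3 at depth 16
  del 128.250.0.0/15 (clear depth 15)
  lookup 128.0.0.76: bits 10000000 walk d0:-→d1:-→d2:-→d3:-→d4:H1→d5:-→d6:-→d7:-→d8:- -> H1
  del 128.0.0.0/4 (clear depth 4)
  add 0.0.0.0/0 -> H4 at depth 0
  add 133.103.136.192/26 -> H2 at depth 26
  add 133.103.136.224/32 -> H3 at depth 32
  lookup 132.0.38.138: bits 1000010 walk d0:H4→d1:-→d2:-→d3:-→d4:-→d5:-→d6:-→d7:H5 -> H5
  lookup 186.167.0.0: bits 10111010101001110 walk d0:H4→d1:-→d2:-→d3:-→d4:-→d5:-→d6:-→d7:-→d8:-→d9:-→d10:-→d11:-→d12:-→d13:-→d14:-→d15:-→d16:H3→d17:- -> H3
  add 48.111.0.0/16 -> H6 at depth 16
  del 132.0.0.0/7 (clear depth 7)
  del 0.0.0.0/0 (clear depth 0)
  lookup 133.103.136.192: bits 10000101011001111000100011 walk d0:-→d1:-→d2:-→d3:-→d4:-→d5:-→d6:-→d7:-→d8:-→d9:-→d10:-→d11:-→d12:-→d13:-→d14:-→d15:-→d16:-→d17:-→d18:-→d19:-→d20:-→d21:-→d22:-→d23:-→d24:-→d25:-→d26:H2 -> H2

== LOOKUPS ==
["H6","no-route","H6","H1","H5","H3","H2"]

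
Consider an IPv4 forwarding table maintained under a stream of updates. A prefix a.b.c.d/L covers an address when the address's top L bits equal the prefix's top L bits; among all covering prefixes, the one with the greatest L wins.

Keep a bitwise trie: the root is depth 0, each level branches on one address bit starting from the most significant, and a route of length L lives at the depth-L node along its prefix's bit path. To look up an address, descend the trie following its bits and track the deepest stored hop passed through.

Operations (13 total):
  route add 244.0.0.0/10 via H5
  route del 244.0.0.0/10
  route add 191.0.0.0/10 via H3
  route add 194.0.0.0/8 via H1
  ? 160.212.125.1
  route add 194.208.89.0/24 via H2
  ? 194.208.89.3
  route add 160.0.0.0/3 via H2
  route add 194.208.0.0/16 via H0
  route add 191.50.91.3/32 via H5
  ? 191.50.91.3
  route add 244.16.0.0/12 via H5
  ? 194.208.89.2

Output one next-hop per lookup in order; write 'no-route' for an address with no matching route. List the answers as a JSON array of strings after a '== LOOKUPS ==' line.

Apply in order:
  + 244.0.0.0/10 (H5) depth=10
  del 244.0.0.0/10 (clear depth 10)
  + 191.0.0.0/10 (H3) depth=10
  + 194.0.0.0/8 (H1) depth=8
  lookup 160.212.125.1: bits 101 walk d0:-→d1:-→d2:-→d3:- -> no-route
  + 194.208.89.0/24 (H2) depth=24
  lookup 194.208.89.3: bits 110000101101000001011001 walk d0:-→d1:-→d2:-→d3:-→d4:-→d5:-→d6:-→d7:-→d8:H1→d9:-→d10:-→d11:-→d12:-→d13:-→d14:-→d15:-→d16:-→d17:-→d18:-→d19:-→d20:-→d21:-→d22:-→d23:-→d24:H2 -> H2
  + 160.0.0.0/3 (H2) depth=3
  + 194.208.0.0/16 (H0) depth=16
  + 191.50.91.3/32 (H5) depth=32
  lookup 191.50.91.3: bits 10111111001100100101101100000011 walk d0:-→d1:-→d2:-→d3:H2→d4:-→d5:-→d6:-→d7:-→d8:-→d9:-→d10:H3→d11:-→d12:-→d13:-→d14:-→d15:-→d16:-→d17:-→d18:-→d19:-→d20:-→d21:-→d22:-→d23:-→d24:-→d25:-→d26:-→d27:-→d28:-→d29:-→d30:-→d31:-→d32:H5 -> H5
  + 244.16.0.0/12 (H5) depth=12
  lookup 194.208.89.2: bits 110000101101000001011001 walk d0:-→d1:-→d2:-→d3:-→d4:-→d5:-→d6:-→d7:-→d8:H1→d9:-→d10:-→d11:-→d12:-→d13:-→d14:-→d15:-→d16:H0→d17:-→d18:-→d19:-→d20:-→d21:-→d22:-→d23:-→d24:H2 -> H2

== LOOKUPS ==
["no-route","H2","H5","H2"]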